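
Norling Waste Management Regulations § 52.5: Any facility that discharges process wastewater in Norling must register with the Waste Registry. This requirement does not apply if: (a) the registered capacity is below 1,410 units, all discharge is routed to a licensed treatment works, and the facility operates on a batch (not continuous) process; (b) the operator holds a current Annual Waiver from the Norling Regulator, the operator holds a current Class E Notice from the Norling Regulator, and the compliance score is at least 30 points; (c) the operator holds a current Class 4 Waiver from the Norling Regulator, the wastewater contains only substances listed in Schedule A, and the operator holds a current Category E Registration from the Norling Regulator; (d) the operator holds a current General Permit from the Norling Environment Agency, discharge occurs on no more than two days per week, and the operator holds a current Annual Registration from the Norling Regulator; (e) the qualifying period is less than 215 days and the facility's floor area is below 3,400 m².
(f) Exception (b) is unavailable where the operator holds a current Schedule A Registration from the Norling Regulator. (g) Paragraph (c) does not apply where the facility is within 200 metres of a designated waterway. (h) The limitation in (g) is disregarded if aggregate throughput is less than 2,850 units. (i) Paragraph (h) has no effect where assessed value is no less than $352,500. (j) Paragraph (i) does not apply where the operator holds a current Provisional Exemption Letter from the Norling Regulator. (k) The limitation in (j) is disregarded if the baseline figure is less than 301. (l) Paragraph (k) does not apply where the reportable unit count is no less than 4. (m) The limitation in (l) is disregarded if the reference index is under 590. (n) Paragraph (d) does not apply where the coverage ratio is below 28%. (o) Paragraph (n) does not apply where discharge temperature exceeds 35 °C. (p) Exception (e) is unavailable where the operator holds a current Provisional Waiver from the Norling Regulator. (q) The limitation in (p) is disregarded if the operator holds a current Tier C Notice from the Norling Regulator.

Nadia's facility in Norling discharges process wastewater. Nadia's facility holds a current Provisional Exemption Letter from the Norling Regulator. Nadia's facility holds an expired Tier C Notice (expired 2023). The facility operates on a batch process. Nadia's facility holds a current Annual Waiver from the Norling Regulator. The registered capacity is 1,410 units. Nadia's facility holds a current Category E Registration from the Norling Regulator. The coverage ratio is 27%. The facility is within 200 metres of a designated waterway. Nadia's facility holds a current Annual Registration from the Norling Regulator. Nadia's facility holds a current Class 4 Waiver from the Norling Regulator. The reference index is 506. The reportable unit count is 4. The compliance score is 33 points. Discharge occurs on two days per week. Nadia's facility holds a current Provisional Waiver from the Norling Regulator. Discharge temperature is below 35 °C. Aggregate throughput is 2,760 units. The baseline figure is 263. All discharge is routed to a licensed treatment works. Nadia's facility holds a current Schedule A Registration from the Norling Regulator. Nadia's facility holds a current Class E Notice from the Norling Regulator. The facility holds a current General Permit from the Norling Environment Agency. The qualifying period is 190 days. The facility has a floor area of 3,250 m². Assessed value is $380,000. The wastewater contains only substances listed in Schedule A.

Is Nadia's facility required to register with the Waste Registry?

Exception (a) requires that the registered capacity is below 1,410 units; but the registered capacity is 1,410 units, not below 1,410 units, so (a) is unavailable.
All of (b)'s requirements are met (a current Annual Waiver is held; a current Class E Notice is held; the compliance score is 33 points, meeting the 30 points threshold). However, paragraph (f) must be considered: (f) operates against (b): a current Schedule A Registration is held. Exception (b) does not apply.
Exception (c)'s conditions are all satisfied: a current Class 4 Waiver is held; the wastewater is Schedule-A-only; a current Category E Registration is held. Turning to paragraphs (g)–(m): (g) applies — the facility is within 200 m of a designated waterway. (h) would limit (g) — aggregate throughput is 2,760 units, less than the 2,850 units limit — but (i) sets (h) aside: (i) operates against (h): assessed value is $380,000, meeting the $352,500 threshold. (j) operates (a current Provisional Exemption Letter is held), but is set aside by (k): (k) operates against (j): the baseline figure is 263, less than the 301 limit. (l) applies (the reportable unit count is 4, meeting the 4 threshold), but is itself disapplied by (m): (m) operates against (l): the reference index is 506, under the 590 limit. So (c) is unavailable.
All of (d)'s requirements are met (a current General Permit is held; discharge occurs on no more than two days per week; a current Annual Registration is held). Turning to paragraphs (n)–(o): (n) operates against (d): the coverage ratio is 27%, below the 28% limit. (o), which would lift (n), does not operate here — discharge temperature is below 35 °C. So (d) is unavailable.
Exception (e) is satisfied on its face — the qualifying period is 190 days, less than the 215 days limit; the facility's floor area is 3,250 m², below the 3,400 m² limit. But applying paragraphs (p)–(q): (p) is triggered — a current Provisional Waiver is held. (q) is inapplicable (the Tier C Notice is not current), so (p) stands. Exception (e) does not apply.
No exception displaces § 52.5.

Yes — Nadia's facility must register with the Waste Registry.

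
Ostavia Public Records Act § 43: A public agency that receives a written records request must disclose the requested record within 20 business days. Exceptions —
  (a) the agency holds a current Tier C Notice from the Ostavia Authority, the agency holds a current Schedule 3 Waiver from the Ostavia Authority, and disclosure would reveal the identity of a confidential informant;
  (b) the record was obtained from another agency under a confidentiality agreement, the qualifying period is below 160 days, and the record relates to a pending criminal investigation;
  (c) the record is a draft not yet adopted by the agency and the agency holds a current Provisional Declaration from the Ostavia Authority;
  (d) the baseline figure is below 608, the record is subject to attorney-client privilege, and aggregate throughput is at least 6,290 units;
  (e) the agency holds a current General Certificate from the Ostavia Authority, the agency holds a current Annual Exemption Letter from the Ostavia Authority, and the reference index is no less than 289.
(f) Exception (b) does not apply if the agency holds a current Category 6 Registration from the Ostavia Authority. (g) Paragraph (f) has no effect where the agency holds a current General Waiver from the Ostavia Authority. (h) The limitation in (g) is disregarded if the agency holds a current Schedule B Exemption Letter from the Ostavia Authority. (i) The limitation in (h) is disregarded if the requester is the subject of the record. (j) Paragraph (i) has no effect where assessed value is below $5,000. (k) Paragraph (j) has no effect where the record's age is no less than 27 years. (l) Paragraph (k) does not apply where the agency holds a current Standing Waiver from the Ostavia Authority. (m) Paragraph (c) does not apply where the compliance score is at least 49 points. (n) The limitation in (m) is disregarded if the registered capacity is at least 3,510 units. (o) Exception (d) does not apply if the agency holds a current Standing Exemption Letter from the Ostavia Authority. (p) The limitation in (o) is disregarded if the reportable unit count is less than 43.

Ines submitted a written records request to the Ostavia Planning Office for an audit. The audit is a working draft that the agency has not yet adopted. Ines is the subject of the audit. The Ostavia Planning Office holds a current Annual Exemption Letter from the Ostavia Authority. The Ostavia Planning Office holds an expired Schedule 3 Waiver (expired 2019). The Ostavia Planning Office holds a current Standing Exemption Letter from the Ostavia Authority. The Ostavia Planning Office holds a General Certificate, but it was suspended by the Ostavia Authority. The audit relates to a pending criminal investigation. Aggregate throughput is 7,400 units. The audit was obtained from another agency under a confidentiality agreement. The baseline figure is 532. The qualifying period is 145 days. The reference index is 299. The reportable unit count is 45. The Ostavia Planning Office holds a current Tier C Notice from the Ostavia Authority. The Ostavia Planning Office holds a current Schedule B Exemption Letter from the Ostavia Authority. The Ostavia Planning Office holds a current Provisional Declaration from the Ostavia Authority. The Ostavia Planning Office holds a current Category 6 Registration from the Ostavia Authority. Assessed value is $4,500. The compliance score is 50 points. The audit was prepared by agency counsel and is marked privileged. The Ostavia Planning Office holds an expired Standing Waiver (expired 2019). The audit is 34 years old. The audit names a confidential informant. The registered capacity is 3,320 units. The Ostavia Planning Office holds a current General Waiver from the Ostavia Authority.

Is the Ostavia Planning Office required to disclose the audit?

Exception (a) fails — the Schedule 3 Waiver is not current.
Exception (b)'s conditions are all satisfied: the audit was obtained under a confidentiality agreement; the qualifying period is 145 days, below the 160 days limit; the audit relates to a pending investigation. Considering the limiting provisions: (f) would limit (b) — a current Category 6 Registration is held — but (g) sets (f) aside: (g) operates against (f): a current General Waiver is held. (h) is engaged (a current Schedule B Exemption Letter is held), but is overridden by (i): (i) operates — Ines is the subject of the audit. (j) would limit (i) — assessed value is $4,500, below the $5,000 limit — but (k) sets (j) aside: (k) applies — the record's age is 34 years, meeting the 27 years threshold. (l), which would lift (k), is not triggered — the Standing Waiver is not current. (b) remains available.
Exception (c): the audit is an unadopted draft; a current Provisional Declaration is held — every condition holds. However, paragraphs (m)–(n) must be considered: (m) is triggered — the compliance score is 50 points, meeting the 49 points threshold. (n) is not engaged (the registered capacity is 3,320 units, short of 3,510 units), so (m) stands. Exception (c) does not apply.
All of (d)'s requirements are met (the baseline figure is 532, below the 608 limit; the audit is privileged; aggregate throughput is 7,400 units, meeting the 6,290 units threshold). Turning to paragraphs (o)–(p): (o) is engaged — a current Standing Exemption Letter is held. (p) is not triggered (the reportable unit count is 45, not less than 43), so (o) stands. So (d) is unavailable.
Exception (e) does not apply: there is no General Certificate in force.

No — exception (b) applies; the Ostavia Planning Office is not required to disclose the audit.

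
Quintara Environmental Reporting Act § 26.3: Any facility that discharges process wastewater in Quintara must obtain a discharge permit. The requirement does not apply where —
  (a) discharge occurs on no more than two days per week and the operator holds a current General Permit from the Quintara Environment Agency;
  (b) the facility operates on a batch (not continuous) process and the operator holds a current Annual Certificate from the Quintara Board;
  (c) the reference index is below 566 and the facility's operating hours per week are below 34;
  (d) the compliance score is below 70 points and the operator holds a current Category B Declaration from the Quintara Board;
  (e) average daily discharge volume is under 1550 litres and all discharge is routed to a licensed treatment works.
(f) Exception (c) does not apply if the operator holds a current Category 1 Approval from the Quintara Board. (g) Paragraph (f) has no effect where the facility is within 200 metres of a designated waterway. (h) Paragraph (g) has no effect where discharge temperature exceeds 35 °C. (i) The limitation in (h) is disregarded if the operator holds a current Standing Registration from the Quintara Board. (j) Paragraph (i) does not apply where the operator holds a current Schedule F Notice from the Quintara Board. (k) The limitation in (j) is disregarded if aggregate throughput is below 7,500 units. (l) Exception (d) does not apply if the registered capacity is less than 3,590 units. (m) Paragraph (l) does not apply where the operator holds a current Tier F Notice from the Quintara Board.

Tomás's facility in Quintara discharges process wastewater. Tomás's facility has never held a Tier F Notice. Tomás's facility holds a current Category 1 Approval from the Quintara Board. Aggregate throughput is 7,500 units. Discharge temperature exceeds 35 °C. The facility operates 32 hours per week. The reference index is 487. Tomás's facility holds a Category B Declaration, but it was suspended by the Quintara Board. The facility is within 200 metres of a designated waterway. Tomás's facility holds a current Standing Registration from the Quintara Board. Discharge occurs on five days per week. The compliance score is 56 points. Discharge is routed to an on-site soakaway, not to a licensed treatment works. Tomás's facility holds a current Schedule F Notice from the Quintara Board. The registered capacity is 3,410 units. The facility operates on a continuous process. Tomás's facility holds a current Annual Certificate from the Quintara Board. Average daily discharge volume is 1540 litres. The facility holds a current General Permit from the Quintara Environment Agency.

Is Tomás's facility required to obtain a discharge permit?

Yes — Tomás's facility must obtain a discharge permit.

Exception (a) does not apply: discharge occurs on five days per week.
Exception (b) fails — the facility operates on a continuous process.
Exception (c) is satisfied on its face — the reference index is 487, below the 566 limit; the facility's operating hours per week are 32, below the 34 limit. Turning to paragraphs (f)–(k): (f) operates against (c): a current Category 1 Approval is held. (g) is engaged (the facility is within 200 m of a designated waterway), but is displaced by (h): (h) operates against (g): discharge temperature exceeds 35 °C. (i) would limit (h) — a current Standing Registration is held — but (j) sets (i) aside: (j) operates against (i): a current Schedule F Notice is held. (k), which would lift (j), is not triggered — aggregate throughput is 7,500 units, not below 7,500 units. So (c) is unavailable.
Exception (d) requires that the operator holds a current Category B Declaration from the Quintara Board; but no current Category B Declaration is held, so (d) is unavailable.
Exception (e) requires that all discharge is routed to a licensed treatment works; but discharge is not routed to a licensed treatment works, so (e) is unavailable.
No exception is made out. Tomás's facility falls within the general rule.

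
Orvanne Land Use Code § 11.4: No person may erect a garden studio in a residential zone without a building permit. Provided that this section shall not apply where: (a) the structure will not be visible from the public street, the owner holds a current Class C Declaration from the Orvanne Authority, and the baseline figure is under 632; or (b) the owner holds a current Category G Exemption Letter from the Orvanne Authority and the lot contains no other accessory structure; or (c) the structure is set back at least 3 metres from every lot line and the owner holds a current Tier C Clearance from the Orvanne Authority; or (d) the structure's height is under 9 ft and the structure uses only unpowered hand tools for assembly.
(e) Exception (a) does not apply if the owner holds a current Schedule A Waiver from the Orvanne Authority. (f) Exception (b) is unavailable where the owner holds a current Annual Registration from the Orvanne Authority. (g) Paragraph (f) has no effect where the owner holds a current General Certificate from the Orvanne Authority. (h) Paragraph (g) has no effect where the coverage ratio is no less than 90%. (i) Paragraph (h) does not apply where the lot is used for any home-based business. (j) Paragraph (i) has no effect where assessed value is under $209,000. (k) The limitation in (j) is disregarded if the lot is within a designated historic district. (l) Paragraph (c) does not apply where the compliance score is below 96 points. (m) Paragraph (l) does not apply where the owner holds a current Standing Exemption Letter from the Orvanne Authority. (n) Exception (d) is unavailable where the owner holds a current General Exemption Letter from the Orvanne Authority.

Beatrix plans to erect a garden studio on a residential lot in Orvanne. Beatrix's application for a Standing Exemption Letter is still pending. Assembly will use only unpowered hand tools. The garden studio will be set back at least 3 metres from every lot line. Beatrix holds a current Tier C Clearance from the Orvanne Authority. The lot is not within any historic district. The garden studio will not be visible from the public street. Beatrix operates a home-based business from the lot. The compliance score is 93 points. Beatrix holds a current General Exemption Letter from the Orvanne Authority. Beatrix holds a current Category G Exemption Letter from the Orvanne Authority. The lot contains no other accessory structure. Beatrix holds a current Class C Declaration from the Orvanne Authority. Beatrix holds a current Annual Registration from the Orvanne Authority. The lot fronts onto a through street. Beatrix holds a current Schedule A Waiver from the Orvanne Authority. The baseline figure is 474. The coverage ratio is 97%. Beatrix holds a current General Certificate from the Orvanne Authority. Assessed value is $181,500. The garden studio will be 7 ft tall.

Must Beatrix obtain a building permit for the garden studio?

Yes — Beatrix must obtain a building permit.

All of (a)'s requirements are met (the structure will not be visible from the street; a current Class C Declaration is held; the baseline figure is 474, under the 632 limit). But applying paragraph (e): (e) operates against (a): a current Schedule A Waiver is held. (a) is therefore removed.
All of (b)'s requirements are met (a current Category G Exemption Letter is held; the lot has no other accessory structure). But: (f) operates against (b): a current Annual Registration is held. (g) is engaged (a current General Certificate is held), but is overridden by (h): (h) operates — the coverage ratio is 97%, meeting the 90% threshold. (i) is triggered (a home-based business operates on the lot), but is set aside by (j): (j) operates against (i): assessed value is $181,500, under the $209,000 limit. (k), which would lift (j), is inapplicable — the lot is not in a historic district. Exception (b) does not apply.
All of (c)'s requirements are met (the setback is at least 3 m on every side; a current Tier C Clearance is held). But: (l) operates against (c): the compliance score is 93 points, below the 96 points limit. (m) is inapplicable (the Standing Exemption Letter is not current), so (l) stands. (c) is therefore removed.
Exception (d): the structure's height is 7 ft, under the 9 ft limit; assembly uses only hand tools — every condition holds. But: (n) applies — a current General Exemption Letter is held. So (d) is unavailable.
No exception displaces § 11.4.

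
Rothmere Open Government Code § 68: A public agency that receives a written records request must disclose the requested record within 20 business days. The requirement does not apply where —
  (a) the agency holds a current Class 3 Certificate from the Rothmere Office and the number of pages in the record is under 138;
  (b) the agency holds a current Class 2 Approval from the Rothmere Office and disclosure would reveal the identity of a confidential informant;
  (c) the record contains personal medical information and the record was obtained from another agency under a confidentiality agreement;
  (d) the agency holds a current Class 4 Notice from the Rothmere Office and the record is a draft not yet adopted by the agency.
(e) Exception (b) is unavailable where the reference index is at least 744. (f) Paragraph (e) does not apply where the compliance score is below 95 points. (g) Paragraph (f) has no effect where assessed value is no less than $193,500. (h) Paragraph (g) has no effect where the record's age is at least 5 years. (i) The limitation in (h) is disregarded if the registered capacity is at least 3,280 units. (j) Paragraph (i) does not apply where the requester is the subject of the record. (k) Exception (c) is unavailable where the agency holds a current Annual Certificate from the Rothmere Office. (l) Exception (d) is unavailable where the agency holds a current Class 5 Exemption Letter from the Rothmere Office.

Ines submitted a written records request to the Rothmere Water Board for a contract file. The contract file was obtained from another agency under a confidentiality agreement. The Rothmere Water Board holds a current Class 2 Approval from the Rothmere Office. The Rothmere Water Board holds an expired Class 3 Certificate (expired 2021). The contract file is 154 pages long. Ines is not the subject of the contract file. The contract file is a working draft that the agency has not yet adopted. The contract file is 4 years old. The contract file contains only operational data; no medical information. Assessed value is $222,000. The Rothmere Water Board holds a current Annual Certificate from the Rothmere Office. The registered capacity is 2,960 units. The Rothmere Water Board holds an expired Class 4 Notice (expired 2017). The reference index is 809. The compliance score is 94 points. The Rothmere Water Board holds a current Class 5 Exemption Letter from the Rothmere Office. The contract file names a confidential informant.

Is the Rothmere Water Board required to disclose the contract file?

Yes — the Rothmere Water Board must disclose the contract file.

Exception (a) does not apply: there is no Class 3 Certificate in force.
Exception (b) is satisfied on its face — a current Class 2 Approval is held; the contract file names a confidential informant. However, paragraphs (e)–(j) must be considered: (e) operates — the reference index is 809, meeting the 744 threshold. (f) is engaged (the compliance score is 94 points, below the 95 points limit), but is itself disapplied by (g): (g) operates — assessed value is $222,000, meeting the $193,500 threshold. (h) is not engaged (the record's age is 4 years, short of 5 years), so (g) stands. (b) is therefore removed.
Exception (c) requires that the record contains personal medical information; but the contract file contains only operational data, so (c) is unavailable.
Exception (d) requires that the agency holds a current Class 4 Notice from the Rothmere Office; but there is no Class 4 Notice in force, so (d) is unavailable.
None of the exceptions is available; § 68 applies in full.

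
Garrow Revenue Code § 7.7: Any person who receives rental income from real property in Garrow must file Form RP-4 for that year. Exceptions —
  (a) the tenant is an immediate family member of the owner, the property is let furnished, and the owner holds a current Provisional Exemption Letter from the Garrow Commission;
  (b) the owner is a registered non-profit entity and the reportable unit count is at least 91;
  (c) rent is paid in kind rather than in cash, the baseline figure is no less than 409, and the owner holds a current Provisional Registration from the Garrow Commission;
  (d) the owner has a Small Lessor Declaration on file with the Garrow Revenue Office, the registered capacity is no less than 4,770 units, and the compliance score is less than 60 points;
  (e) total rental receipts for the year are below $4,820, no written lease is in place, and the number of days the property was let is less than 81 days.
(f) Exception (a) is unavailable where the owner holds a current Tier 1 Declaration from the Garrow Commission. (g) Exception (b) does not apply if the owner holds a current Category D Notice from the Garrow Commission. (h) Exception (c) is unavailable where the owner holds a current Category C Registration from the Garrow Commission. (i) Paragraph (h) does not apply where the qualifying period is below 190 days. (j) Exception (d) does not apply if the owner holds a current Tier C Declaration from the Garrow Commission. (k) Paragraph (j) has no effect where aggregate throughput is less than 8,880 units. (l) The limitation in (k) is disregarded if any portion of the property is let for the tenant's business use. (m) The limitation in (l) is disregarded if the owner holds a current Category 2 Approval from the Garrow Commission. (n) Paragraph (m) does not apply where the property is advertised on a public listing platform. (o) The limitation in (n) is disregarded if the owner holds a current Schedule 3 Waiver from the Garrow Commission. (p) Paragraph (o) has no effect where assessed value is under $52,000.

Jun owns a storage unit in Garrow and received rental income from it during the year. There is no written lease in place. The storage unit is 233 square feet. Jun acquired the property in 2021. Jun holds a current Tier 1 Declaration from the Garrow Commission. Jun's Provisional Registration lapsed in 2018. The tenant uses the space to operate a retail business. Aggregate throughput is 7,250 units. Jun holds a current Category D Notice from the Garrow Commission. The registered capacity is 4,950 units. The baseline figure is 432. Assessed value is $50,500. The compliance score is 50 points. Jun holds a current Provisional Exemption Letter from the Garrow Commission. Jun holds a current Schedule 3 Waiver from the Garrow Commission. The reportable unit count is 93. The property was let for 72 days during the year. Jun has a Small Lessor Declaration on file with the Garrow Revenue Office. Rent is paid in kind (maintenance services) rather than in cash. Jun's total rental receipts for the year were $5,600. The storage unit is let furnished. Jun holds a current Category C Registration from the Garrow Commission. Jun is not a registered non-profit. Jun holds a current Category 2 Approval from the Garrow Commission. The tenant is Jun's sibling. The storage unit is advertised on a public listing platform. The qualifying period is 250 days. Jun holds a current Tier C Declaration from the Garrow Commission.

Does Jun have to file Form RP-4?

Yes — Jun must file Form RP-4.

Exception (a): the tenant is an immediate family member; the property is let furnished; a current Provisional Exemption Letter is held — every condition holds. Turning to paragraph (f): (f) applies — a current Tier 1 Declaration is held. Exception (a) does not apply.
Exception (b) requires that the owner is a registered non-profit entity; but Jun is not a registered non-profit, so (b) is unavailable.
Exception (c) fails — no current Provisional Registration is held.
Exception (d): a Small Lessor Declaration is on file; the registered capacity is 4,950 units, meeting the 4,770 units threshold; the compliance score is 50 points, less than the 60 points limit — every condition holds. Turning to paragraphs (j)–(p): (j) applies — a current Tier C Declaration is held. (k) would limit (j) — aggregate throughput is 7,250 units, less than the 8,880 units limit — but (l) sets (k) aside: (l) applies — the space is let for business use. (m) is triggered (a current Category 2 Approval is held), but is set aside by (n): (n) operates — the property is publicly advertised. (o) would limit (n) — a current Schedule 3 Waiver is held — but (p) sets (o) aside: (p) is triggered — assessed value is $50,500, under the $52,000 limit. (d) is therefore removed.
Exception (e) does not apply: total rental receipts for the year are $5,600, not below $4,820.
Every exception is unavailable, so the rule governs.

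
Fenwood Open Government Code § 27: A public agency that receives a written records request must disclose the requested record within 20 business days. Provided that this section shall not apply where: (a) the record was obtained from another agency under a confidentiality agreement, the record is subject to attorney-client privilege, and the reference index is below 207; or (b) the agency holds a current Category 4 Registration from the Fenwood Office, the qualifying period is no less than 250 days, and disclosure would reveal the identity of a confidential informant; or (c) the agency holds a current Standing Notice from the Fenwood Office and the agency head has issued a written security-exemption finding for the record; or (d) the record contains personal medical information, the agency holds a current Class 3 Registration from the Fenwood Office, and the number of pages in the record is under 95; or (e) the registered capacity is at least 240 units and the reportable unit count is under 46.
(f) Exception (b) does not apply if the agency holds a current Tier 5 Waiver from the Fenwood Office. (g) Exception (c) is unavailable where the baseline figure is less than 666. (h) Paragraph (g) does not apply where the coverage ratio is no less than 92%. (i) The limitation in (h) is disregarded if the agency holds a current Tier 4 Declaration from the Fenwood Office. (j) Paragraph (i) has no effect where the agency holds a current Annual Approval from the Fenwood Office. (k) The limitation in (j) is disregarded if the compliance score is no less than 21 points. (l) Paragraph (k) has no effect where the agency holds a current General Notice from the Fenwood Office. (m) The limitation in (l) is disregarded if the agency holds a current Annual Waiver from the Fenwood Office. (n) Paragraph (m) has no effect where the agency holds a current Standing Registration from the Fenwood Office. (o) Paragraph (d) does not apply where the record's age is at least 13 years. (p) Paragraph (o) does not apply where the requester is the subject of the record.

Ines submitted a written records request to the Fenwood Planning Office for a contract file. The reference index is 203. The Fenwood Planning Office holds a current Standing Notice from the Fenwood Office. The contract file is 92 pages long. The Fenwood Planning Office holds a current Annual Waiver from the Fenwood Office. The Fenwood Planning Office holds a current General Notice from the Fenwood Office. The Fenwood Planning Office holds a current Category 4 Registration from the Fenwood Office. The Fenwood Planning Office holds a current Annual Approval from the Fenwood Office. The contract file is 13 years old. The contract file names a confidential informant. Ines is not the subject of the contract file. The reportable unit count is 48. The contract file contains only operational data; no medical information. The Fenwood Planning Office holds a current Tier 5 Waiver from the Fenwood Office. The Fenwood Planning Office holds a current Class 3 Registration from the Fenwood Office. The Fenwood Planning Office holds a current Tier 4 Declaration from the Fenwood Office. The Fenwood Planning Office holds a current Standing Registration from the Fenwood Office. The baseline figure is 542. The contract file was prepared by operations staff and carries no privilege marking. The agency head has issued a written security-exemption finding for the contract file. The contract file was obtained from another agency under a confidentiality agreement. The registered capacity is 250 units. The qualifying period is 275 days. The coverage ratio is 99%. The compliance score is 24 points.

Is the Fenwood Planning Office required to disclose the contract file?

Exception (a) fails — the contract file carries no privilege marking.
Exception (b)'s conditions are all satisfied: a current Category 4 Registration is held; the qualifying period is 275 days, meeting the 250 days threshold; the contract file names a confidential informant. Turning to paragraph (f): (f) is triggered — a current Tier 5 Waiver is held. So (b) is unavailable.
Exception (c)'s conditions are all satisfied: a current Standing Notice is held; a written security-exemption finding has been issued. Under paragraphs (g)–(n): (g) would limit (c) — the baseline figure is 542, less than the 666 limit — but (h) sets (g) aside: (h) operates against (g): the coverage ratio is 99%, meeting the 92% threshold. (i) would limit (h) — a current Tier 4 Declaration is held — but (j) sets (i) aside: (j) is engaged — a current Annual Approval is held. (k) would limit (j) — the compliance score is 24 points, meeting the 21 points threshold — but (l) sets (k) aside: (l) operates against (k): a current General Notice is held. (m) would limit (l) — a current Annual Waiver is held — but (n) sets (m) aside: (n) applies — a current Standing Registration is held. So (c) applies.
Exception (d) requires that the record contains personal medical information; but the contract file contains only operational data, so (d) is unavailable.
Exception (e) does not apply: the reportable unit count is 48, not under 46.

No — exception (c) applies; the Fenwood Planning Office is not required to disclose the contract file.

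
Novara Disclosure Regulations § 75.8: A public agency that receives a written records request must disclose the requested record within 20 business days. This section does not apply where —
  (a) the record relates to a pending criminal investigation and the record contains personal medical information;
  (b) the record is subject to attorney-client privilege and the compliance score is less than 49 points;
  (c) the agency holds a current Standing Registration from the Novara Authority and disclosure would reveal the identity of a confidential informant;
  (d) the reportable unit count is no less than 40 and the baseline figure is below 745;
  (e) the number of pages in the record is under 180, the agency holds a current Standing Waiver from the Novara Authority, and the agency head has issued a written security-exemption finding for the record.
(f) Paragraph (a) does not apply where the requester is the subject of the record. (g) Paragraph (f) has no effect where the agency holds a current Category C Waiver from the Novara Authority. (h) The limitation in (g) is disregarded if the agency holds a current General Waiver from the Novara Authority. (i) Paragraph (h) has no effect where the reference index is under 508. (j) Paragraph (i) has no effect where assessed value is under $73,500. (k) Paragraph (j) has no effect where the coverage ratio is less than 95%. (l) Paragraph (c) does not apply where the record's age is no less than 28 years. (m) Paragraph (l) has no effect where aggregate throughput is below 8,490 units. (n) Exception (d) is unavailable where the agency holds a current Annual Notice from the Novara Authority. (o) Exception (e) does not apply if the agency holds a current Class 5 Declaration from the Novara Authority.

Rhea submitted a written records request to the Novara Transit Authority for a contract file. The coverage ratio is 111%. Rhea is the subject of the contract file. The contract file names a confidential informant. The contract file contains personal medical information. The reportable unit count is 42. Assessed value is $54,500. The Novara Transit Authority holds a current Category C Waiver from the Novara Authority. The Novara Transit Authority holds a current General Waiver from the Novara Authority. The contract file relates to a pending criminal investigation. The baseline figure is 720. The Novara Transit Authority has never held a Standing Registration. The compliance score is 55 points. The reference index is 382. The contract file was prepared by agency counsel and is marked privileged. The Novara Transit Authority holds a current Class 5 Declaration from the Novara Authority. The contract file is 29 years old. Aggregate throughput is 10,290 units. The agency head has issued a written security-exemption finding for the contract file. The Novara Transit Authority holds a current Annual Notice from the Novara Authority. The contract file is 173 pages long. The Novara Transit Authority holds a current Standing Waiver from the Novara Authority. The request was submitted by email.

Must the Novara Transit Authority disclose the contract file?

Yes — the Novara Transit Authority must disclose the contract file.

All of (a)'s requirements are met (the contract file relates to a pending investigation; the contract file contains personal medical information). Turning to paragraphs (f)–(k): (f) operates — Rhea is the subject of the contract file. (g) applies (a current Category C Waiver is held), but is overridden by (h): (h) is engaged — a current General Waiver is held. (i) operates (the reference index is 382, under the 508 limit), but is set aside by (j): (j) operates against (i): assessed value is $54,500, under the $73,500 limit. (k) is not triggered (the coverage ratio is 111%, not less than 95%), so (j) stands. Exception (a) does not apply.
Exception (b) fails — the compliance score is 55 points, not less than 49 points.
Exception (c) requires that the agency holds a current Standing Registration from the Novara Authority; but the Standing Registration is not current, so (c) is unavailable.
Exception (d) is satisfied on its face — the reportable unit count is 42, meeting the 40 threshold; the baseline figure is 720, below the 745 limit. However, paragraph (n) must be considered: (n) operates against (d): a current Annual Notice is held. (d) is therefore removed.
Exception (e) is satisfied on its face — the number of pages in the record is 173, under the 180 limit; a current Standing Waiver is held; a written security-exemption finding has been issued. Turning to paragraph (o): (o) is triggered — a current Class 5 Declaration is held. (e) is therefore removed.
No exception applies. The general rule governs.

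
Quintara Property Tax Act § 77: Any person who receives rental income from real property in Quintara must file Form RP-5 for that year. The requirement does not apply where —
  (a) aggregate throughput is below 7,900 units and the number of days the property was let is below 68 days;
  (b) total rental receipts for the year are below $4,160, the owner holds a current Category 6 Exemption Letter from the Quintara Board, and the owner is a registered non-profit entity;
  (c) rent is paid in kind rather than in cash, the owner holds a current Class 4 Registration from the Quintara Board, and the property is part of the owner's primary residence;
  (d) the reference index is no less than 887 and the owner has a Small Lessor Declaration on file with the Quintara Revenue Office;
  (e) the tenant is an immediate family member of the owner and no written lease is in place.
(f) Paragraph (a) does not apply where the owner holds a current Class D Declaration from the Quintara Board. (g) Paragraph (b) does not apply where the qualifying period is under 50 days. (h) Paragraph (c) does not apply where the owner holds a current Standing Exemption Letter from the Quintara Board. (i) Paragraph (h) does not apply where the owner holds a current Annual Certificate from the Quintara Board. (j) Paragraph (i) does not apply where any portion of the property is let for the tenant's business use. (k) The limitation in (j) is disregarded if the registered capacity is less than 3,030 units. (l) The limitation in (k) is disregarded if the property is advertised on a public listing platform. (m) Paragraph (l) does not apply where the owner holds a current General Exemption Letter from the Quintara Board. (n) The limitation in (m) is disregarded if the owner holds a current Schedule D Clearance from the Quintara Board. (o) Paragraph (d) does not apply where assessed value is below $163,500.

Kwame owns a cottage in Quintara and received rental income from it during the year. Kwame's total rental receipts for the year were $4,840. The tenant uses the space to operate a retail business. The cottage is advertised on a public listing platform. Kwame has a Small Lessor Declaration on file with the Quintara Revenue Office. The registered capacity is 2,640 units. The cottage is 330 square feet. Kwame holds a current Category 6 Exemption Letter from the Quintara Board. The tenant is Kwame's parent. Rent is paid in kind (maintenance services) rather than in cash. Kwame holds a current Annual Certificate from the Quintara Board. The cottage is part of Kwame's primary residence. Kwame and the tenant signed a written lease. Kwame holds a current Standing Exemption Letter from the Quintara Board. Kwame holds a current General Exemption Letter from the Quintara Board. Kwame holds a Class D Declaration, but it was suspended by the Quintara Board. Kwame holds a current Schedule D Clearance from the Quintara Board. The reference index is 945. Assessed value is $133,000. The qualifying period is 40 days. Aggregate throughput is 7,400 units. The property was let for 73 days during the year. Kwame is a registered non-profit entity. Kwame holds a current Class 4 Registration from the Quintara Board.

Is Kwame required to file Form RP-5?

Exception (a) requires that the number of days the property was let is below 68 days; but the number of days the property was let is 73 days, not below 68 days, so (a) is unavailable.
Exception (b) does not apply: total rental receipts for the year are $4,840, not below $4,160.
Exception (c)'s conditions are all satisfied: rent is paid in kind; a current Class 4 Registration is held; the cottage is part of the primary residence. Turning to paragraphs (h)–(n): (h) operates against (c): a current Standing Exemption Letter is held. (i) operates (a current Annual Certificate is held), but is displaced by (j): (j) operates against (i): the space is let for business use. (k) would limit (j) — the registered capacity is 2,640 units, less than the 3,030 units limit — but (l) sets (k) aside: (l) applies — the property is publicly advertised. (m) would limit (l) — a current General Exemption Letter is held — but (n) sets (m) aside: (n) is engaged — a current Schedule D Clearance is held. Exception (c) does not apply.
Exception (d): the reference index is 945, meeting the 887 threshold; a Small Lessor Declaration is on file — every condition holds. But: (o) operates — assessed value is $133,000, below the $163,500 limit. So (d) is unavailable.
Exception (e) does not apply: a written lease is in place.
Every exception is unavailable, so the rule governs.

Yes — Kwame must file Form RP-5.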